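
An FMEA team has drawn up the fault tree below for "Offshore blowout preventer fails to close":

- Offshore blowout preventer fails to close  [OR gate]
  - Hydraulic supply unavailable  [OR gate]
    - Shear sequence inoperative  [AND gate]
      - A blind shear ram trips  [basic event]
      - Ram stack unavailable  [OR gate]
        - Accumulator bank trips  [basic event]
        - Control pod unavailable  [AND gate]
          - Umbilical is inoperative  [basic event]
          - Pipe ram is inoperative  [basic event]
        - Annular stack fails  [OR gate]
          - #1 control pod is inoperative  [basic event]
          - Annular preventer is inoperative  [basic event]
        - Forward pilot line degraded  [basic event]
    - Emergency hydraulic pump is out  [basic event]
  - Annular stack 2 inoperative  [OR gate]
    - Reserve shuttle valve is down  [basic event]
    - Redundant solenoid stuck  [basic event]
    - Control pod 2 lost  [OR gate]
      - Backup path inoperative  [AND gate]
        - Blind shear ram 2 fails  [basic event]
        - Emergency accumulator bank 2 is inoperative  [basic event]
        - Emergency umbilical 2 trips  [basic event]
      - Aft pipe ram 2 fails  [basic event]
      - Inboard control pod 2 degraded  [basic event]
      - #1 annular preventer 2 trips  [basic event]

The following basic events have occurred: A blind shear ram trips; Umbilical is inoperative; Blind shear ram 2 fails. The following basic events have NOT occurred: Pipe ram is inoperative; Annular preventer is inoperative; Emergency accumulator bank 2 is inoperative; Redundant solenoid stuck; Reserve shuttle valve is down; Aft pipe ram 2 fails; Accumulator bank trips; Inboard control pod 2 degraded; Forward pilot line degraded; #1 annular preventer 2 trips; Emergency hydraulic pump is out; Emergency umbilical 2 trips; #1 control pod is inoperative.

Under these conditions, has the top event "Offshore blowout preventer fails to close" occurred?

No

Control pod unavailable [AND]: Umbilical is inoperative=occurs, Pipe ram is inoperative=not → not all inputs occur → does not occur.
Annular stack fails [OR]: #1 control pod is inoperative=not, Annular preventer is inoperative=not → no input occurs → does not occur.
Ram stack unavailable [OR]: Accumulator bank trips=not, Control pod unavailable=not, Annular stack fails=not, Forward pilot line degraded=not → no input occurs → does not occur.
Shear sequence inoperative [AND]: A blind shear ram trips=occurs, Ram stack unavailable=not → not all inputs occur → does not occur.
Hydraulic supply unavailable [OR]: Shear sequence inoperative=not, Emergency hydraulic pump is out=not → no input occurs → does not occur.
Backup path inoperative [AND]: Blind shear ram 2 fails=occurs, Emergency accumulator bank 2 is inoperative=not, Emergency umbilical 2 trips=not → not all inputs occur → does not occur.
Control pod 2 lost [OR]: Backup path inoperative=not, Aft pipe ram 2 fails=not, Inboard control pod 2 degraded=not, #1 annular preventer 2 trips=not → no input occurs → does not occur.
Annular stack 2 inoperative [OR]: Reserve shuttle valve is down=not, Redundant solenoid stuck=not, Control pod 2 lost=not → no input occurs → does not occur.
Offshore blowout preventer fails to close [OR]: Hydraulic supply unavailable=not, Annular stack 2 inoperative=not → no input occurs → does not occur.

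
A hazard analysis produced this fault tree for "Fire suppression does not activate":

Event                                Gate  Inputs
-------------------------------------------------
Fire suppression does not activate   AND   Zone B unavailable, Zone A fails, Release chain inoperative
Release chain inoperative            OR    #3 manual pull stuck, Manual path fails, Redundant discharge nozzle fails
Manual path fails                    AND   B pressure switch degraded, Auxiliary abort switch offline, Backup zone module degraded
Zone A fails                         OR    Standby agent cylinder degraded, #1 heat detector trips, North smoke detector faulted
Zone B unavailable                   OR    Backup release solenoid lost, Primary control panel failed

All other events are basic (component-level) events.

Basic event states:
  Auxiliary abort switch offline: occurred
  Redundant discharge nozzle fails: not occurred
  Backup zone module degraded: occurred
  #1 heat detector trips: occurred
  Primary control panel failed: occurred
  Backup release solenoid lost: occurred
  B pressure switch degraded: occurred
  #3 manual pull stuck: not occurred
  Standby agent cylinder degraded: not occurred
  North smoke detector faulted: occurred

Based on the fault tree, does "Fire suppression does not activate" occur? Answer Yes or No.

Yes

Zone B unavailable [OR]: Backup release solenoid lost=occurs, Primary control panel failed=occurs → at least one input occurs → occurs.
Zone A fails [OR]: Standby agent cylinder degraded=not, #1 heat detector trips=occurs, North smoke detector faulted=occurs → at least one input occurs → occurs.
Manual path fails [AND]: B pressure switch degraded=occurs, Auxiliary abort switch offline=occurs, Backup zone module degraded=occurs → all inputs occur → occurs.
Release chain inoperative [OR]: #3 manual pull stuck=not, Manual path fails=occurs, Redundant discharge nozzle fails=not → at least one input occurs → occurs.
Fire suppression does not activate [AND]: Zone B unavailable=occurs, Zone A fails=occurs, Release chain inoperative=occurs → all inputs occur → occurs.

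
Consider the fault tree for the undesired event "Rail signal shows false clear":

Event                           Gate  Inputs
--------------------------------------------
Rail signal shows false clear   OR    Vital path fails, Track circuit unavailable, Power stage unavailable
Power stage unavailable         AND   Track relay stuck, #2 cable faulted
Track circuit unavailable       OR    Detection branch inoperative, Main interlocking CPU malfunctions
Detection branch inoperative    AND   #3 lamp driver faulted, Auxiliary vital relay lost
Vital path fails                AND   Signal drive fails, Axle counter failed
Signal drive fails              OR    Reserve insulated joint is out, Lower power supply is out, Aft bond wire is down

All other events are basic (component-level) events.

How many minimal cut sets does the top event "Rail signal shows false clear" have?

6

Signal drive fails [OR]: union of children's cut sets → 3 cut set(s).
Vital path fails [AND]: one cut set from each child combined → 3 × 1 = 3 cut set(s).
Detection branch inoperative [AND]: one cut set from each child combined → 1 × 1 = 1 cut set(s).
Track circuit unavailable [OR]: union of children's cut sets → 2 cut set(s).
Power stage unavailable [AND]: one cut set from each child combined → 1 × 1 = 1 cut set(s).
Rail signal shows false clear [OR]: union of children's cut sets → 6 cut set(s).
Minimal cut sets: {Axle counter failed, Reserve insulated joint is out}; {Axle counter failed, Lower power supply is out}; {Aft bond wire is down, Axle counter failed}; {#3 lamp driver faulted, Auxiliary vital relay lost}; {Main interlocking CPU malfunctions}; {#2 cable faulted, Track relay stuck}.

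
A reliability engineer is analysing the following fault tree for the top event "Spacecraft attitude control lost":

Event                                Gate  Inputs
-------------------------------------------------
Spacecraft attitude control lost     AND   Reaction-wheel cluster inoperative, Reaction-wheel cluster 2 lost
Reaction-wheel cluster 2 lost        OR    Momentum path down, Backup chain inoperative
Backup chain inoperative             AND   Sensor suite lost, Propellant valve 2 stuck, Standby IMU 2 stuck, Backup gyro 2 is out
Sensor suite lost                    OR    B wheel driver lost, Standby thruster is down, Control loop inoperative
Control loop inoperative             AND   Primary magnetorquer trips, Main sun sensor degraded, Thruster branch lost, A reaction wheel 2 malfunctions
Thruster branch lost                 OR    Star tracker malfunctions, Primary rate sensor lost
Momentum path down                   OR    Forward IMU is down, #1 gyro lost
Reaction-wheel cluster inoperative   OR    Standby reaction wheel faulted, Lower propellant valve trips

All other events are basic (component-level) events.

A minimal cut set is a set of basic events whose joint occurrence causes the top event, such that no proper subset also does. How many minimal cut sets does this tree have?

12

Reaction-wheel cluster inoperative [OR]: union of children's cut sets → 2 cut set(s).
Momentum path down [OR]: union of children's cut sets → 2 cut set(s).
Thruster branch lost [OR]: union of children's cut sets → 2 cut set(s).
Control loop inoperative [AND]: one cut set from each child combined → 1 × 1 × 2 × 1 = 2 cut set(s).
Sensor suite lost [OR]: union of children's cut sets → 4 cut set(s).
Backup chain inoperative [AND]: one cut set from each child combined → 4 × 1 × 1 × 1 = 4 cut set(s).
Reaction-wheel cluster 2 lost [OR]: union of children's cut sets → 6 cut set(s).
Spacecraft attitude control lost [AND]: one cut set from each child combined → 2 × 6 = 12 cut set(s).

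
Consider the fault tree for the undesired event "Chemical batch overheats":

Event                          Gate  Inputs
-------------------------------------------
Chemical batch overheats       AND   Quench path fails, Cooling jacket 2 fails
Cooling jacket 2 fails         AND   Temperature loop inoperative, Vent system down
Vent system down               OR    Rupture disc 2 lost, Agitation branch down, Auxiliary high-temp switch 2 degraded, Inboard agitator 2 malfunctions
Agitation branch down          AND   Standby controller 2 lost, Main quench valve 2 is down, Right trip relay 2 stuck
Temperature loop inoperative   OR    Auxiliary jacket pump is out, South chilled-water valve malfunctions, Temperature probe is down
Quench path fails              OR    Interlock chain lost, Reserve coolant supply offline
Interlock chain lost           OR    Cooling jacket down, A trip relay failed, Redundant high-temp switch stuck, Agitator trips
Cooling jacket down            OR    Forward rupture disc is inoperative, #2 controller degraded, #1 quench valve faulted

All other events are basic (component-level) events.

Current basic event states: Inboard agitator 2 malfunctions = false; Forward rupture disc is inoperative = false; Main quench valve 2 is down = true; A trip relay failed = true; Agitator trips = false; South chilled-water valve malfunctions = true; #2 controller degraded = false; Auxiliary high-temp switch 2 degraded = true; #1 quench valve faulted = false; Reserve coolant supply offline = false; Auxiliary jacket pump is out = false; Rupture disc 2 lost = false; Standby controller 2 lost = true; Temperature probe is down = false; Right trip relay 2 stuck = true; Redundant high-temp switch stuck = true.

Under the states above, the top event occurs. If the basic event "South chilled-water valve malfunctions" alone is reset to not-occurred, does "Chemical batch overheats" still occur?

No

Counterfactual: set "South chilled-water valve malfunctions" to not occurred.
Cooling jacket down [OR]: Forward rupture disc is inoperative=not, #2 controller degraded=not, #1 quench valve faulted=not → no input occurs → does not occur.
Interlock chain lost [OR]: Cooling jacket down=not, A trip relay failed=occurs, Redundant high-temp switch stuck=occurs, Agitator trips=not → at least one input occurs → occurs.
Quench path fails [OR]: Interlock chain lost=occurs, Reserve coolant supply offline=not → at least one input occurs → occurs.
Temperature loop inoperative [OR]: Auxiliary jacket pump is out=not, South chilled-water valve malfunctions=not, Temperature probe is down=not → no input occurs → does not occur.
Agitation branch down [AND]: Standby controller 2 lost=occurs, Main quench valve 2 is down=occurs, Right trip relay 2 stuck=occurs → all inputs occur → occurs.
Vent system down [OR]: Rupture disc 2 lost=not, Agitation branch down=occurs, Auxiliary high-temp switch 2 degraded=occurs, Inboard agitator 2 malfunctions=not → at least one input occurs → occurs.
Cooling jacket 2 fails [AND]: Temperature loop inoperative=not, Vent system down=occurs → not all inputs occur → does not occur.
Chemical batch overheats [AND]: Quench path fails=occurs, Cooling jacket 2 fails=not → not all inputs occur → does not occur.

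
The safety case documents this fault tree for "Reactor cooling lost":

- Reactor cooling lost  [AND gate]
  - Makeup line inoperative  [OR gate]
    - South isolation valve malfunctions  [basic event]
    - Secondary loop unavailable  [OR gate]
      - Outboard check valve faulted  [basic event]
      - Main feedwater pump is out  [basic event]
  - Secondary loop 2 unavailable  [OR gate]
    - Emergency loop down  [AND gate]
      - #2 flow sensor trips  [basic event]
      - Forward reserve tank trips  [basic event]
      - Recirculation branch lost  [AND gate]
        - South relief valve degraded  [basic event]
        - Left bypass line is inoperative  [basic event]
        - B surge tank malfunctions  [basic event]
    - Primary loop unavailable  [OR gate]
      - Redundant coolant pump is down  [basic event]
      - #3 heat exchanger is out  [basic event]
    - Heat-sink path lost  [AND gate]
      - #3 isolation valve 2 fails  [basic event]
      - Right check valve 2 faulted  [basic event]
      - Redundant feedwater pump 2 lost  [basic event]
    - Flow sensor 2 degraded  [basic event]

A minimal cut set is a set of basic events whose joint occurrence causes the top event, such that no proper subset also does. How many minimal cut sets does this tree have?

15

Secondary loop unavailable [OR]: union of children's cut sets → 2 cut set(s).
Makeup line inoperative [OR]: union of children's cut sets → 3 cut set(s).
Recirculation branch lost [AND]: one cut set from each child combined → 1 × 1 × 1 = 1 cut set(s).
Emergency loop down [AND]: one cut set from each child combined → 1 × 1 × 1 = 1 cut set(s).
Primary loop unavailable [OR]: union of children's cut sets → 2 cut set(s).
Heat-sink path lost [AND]: one cut set from each child combined → 1 × 1 × 1 = 1 cut set(s).
Secondary loop 2 unavailable [OR]: union of children's cut sets → 5 cut set(s).
Reactor cooling lost [AND]: one cut set from each child combined → 3 × 5 = 15 cut set(s).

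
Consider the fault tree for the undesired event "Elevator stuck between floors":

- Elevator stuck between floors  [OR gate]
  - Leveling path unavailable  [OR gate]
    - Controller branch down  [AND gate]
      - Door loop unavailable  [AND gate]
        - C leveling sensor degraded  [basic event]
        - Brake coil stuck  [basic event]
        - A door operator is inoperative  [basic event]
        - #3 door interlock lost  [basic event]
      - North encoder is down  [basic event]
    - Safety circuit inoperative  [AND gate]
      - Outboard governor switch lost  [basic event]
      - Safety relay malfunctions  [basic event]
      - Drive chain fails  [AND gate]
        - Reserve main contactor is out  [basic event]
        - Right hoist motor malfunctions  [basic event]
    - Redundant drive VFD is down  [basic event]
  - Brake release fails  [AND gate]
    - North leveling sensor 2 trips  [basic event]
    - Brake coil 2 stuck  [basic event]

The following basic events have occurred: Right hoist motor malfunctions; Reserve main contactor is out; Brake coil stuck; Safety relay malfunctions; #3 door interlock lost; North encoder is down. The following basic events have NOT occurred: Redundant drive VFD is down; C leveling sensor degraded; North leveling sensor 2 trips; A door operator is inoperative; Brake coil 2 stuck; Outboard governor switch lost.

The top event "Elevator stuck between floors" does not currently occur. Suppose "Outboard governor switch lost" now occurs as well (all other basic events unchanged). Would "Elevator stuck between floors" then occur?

Yes

Counterfactual: set "Outboard governor switch lost" to occurred.
Door loop unavailable [AND]: C leveling sensor degraded=not, Brake coil stuck=occurs, A door operator is inoperative=not, #3 door interlock lost=occurs → not all inputs occur → does not occur.
Controller branch down [AND]: Door loop unavailable=not, North encoder is down=occurs → not all inputs occur → does not occur.
Drive chain fails [AND]: Reserve main contactor is out=occurs, Right hoist motor malfunctions=occurs → all inputs occur → occurs.
Safety circuit inoperative [AND]: Outboard governor switch lost=occurs, Safety relay malfunctions=occurs, Drive chain fails=occurs → all inputs occur → occurs.
Leveling path unavailable [OR]: Controller branch down=not, Safety circuit inoperative=occurs, Redundant drive VFD is down=not → at least one input occurs → occurs.
Brake release fails [AND]: North leveling sensor 2 trips=not, Brake coil 2 stuck=not → not all inputs occur → does not occur.
Elevator stuck between floors [OR]: Leveling path unavailable=occurs, Brake release fails=not → at least one input occurs → occurs.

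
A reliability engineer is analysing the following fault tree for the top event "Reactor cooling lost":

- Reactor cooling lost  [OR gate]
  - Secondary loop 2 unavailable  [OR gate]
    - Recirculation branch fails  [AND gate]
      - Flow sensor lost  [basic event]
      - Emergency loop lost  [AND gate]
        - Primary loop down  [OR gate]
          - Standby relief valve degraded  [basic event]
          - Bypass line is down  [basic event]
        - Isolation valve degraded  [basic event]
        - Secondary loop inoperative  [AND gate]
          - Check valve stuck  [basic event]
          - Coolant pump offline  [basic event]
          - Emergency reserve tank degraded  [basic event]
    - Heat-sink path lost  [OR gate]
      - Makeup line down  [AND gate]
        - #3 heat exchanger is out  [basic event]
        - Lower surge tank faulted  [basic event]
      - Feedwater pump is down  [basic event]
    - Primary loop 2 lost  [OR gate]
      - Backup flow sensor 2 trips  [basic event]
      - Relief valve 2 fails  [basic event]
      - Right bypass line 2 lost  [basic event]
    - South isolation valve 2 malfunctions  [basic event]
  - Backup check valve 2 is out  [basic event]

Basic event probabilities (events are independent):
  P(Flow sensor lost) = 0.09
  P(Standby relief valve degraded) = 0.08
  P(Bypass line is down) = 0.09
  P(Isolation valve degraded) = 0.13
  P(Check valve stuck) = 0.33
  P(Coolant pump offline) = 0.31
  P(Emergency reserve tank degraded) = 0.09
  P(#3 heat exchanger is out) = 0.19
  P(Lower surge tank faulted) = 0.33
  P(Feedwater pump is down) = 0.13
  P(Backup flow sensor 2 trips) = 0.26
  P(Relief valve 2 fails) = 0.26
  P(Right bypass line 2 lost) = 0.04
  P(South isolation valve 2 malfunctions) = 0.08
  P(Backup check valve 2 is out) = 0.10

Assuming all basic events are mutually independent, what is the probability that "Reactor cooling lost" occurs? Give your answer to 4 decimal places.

P(Primary loop down) [OR] = 1 − (1−0.08) × (1−0.09) = 0.162800
P(Secondary loop inoperative) [AND] = 0.33 × 0.31 × 0.09 = 0.009207
P(Emergency loop lost) [AND] = 0.162800 × 0.13 × 0.009207 = 0.000195
P(Recirculation branch fails) [AND] = 0.09 × 0.000195 = 0.000018
P(Makeup line down) [AND] = 0.19 × 0.33 = 0.062700
P(Heat-sink path lost) [OR] = 1 − (1−0.062700) × (1−0.13) = 0.184549
P(Primary loop 2 lost) [OR] = 1 − (1−0.26) × (1−0.26) × (1−0.04) = 0.474304
P(Secondary loop 2 unavailable) [OR] = 1 − (1−0.000018) × (1−0.184549) × (1−0.474304) × (1−0.08) = 0.605622
P(Reactor cooling lost) [OR] = 1 − (1−0.605622) × (1−0.10) = 0.645060
Rounded to 4 decimal places: P(Reactor cooling lost) ≈ 0.6451.

0.6451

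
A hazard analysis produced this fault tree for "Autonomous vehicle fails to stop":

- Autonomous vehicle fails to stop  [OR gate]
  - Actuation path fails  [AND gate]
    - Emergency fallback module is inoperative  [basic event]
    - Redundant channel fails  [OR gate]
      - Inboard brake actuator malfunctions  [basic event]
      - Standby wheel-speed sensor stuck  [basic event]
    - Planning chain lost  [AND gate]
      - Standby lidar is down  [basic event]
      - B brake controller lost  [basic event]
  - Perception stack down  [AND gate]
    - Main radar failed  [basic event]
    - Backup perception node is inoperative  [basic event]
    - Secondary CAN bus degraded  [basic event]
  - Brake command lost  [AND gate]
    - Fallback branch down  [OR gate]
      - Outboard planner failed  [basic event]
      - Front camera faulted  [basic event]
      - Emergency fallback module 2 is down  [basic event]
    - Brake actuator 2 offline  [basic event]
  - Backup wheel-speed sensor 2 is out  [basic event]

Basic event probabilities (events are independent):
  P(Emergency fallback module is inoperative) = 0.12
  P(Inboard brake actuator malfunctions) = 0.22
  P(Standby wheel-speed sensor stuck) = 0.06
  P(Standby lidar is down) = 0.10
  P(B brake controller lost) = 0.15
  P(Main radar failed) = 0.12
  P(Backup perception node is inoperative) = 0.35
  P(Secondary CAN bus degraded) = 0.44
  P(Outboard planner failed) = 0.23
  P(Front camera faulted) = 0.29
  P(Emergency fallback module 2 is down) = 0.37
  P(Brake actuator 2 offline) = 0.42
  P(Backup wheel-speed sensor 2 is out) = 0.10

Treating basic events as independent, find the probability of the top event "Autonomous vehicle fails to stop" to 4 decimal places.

P(Redundant channel fails) [OR] = 1 − (1−0.22) × (1−0.06) = 0.266800
P(Planning chain lost) [AND] = 0.10 × 0.15 = 0.015000
P(Actuation path fails) [AND] = 0.12 × 0.266800 × 0.015000 = 0.000480
P(Perception stack down) [AND] = 0.12 × 0.35 × 0.44 = 0.018480
P(Fallback branch down) [OR] = 1 − (1−0.23) × (1−0.29) × (1−0.37) = 0.655579
P(Brake command lost) [AND] = 0.655579 × 0.42 = 0.275343
P(Autonomous vehicle fails to stop) [OR] = 1 − (1−0.000480) × (1−0.018480) × (1−0.275343) × (1−0.10) = 0.360168
Rounded to 4 decimal places: P(Autonomous vehicle fails to stop) ≈ 0.3602.

0.3602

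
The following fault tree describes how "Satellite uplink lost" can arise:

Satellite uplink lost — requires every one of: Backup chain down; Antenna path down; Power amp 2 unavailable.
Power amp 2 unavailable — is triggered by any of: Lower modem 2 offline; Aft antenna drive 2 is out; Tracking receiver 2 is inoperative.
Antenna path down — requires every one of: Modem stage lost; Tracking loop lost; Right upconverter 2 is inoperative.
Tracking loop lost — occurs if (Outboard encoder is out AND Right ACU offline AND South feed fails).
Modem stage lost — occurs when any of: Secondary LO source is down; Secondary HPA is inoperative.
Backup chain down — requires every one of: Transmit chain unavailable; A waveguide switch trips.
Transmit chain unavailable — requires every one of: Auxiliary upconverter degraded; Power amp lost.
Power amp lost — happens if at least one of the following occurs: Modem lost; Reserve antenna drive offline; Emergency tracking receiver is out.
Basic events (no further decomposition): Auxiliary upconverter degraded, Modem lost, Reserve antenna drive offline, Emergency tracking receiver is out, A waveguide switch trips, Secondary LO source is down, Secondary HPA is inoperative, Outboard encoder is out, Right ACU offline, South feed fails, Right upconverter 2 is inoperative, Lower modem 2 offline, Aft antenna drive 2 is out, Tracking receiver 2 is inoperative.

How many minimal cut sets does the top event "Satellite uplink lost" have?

18

Power amp lost [OR]: union of children's cut sets → 3 cut set(s).
Transmit chain unavailable [AND]: one cut set from each child combined → 1 × 3 = 3 cut set(s).
Backup chain down [AND]: one cut set from each child combined → 3 × 1 = 3 cut set(s).
Modem stage lost [OR]: union of children's cut sets → 2 cut set(s).
Tracking loop lost [AND]: one cut set from each child combined → 1 × 1 × 1 = 1 cut set(s).
Antenna path down [AND]: one cut set from each child combined → 2 × 1 × 1 = 2 cut set(s).
Power amp 2 unavailable [OR]: union of children's cut sets → 3 cut set(s).
Satellite uplink lost [AND]: one cut set from each child combined → 3 × 2 × 3 = 18 cut set(s).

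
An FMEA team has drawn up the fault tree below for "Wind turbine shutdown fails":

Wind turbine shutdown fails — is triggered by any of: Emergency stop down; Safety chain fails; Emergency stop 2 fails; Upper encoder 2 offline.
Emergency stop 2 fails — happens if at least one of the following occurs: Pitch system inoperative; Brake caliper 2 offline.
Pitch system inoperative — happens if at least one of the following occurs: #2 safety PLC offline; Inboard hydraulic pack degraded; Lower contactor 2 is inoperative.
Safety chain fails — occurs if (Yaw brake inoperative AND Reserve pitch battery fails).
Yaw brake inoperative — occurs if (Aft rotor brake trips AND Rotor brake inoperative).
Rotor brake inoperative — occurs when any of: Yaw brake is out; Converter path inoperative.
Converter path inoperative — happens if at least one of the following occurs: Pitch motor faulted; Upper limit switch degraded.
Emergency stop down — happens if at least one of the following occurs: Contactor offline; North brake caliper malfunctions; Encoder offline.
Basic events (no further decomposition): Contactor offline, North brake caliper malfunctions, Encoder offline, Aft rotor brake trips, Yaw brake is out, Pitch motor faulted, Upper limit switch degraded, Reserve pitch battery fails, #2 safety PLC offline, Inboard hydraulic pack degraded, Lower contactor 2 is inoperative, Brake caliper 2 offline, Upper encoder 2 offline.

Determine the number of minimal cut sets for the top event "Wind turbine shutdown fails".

11

Emergency stop down [OR]: union of children's cut sets → 3 cut set(s).
Converter path inoperative [OR]: union of children's cut sets → 2 cut set(s).
Rotor brake inoperative [OR]: union of children's cut sets → 3 cut set(s).
Yaw brake inoperative [AND]: one cut set from each child combined → 1 × 3 = 3 cut set(s).
Safety chain fails [AND]: one cut set from each child combined → 3 × 1 = 3 cut set(s).
Pitch system inoperative [OR]: union of children's cut sets → 3 cut set(s).
Emergency stop 2 fails [OR]: union of children's cut sets → 4 cut set(s).
Wind turbine shutdown fails [OR]: union of children's cut sets → 11 cut set(s).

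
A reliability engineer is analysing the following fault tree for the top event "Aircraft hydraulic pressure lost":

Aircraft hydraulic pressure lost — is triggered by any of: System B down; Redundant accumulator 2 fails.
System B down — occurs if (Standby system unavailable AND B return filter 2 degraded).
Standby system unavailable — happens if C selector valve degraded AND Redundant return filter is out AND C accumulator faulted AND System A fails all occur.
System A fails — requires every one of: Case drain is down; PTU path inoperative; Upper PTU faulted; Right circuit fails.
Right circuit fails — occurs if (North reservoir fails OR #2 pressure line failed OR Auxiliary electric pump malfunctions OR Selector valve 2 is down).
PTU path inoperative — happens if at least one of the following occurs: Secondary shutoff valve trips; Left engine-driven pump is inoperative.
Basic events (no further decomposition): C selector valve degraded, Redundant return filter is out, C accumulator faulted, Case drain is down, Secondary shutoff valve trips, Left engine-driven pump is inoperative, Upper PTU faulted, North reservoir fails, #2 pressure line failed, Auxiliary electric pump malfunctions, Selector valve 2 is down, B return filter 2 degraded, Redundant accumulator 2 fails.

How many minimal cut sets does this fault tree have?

PTU path inoperative [OR]: union of children's cut sets → 2 cut set(s).
Right circuit fails [OR]: union of children's cut sets → 4 cut set(s).
System A fails [AND]: one cut set from each child combined → 1 × 2 × 1 × 4 = 8 cut set(s).
Standby system unavailable [AND]: one cut set from each child combined → 1 × 1 × 1 × 8 = 8 cut set(s).
System B down [AND]: one cut set from each child combined → 8 × 1 = 8 cut set(s).
Aircraft hydraulic pressure lost [OR]: union of children's cut sets → 9 cut set(s).
Minimal cut sets: {B return filter 2 degraded, C accumulator faulted, C selector valve degraded, Case drain is down, North reservoir fails, Redundant return filter is out, Secondary shutoff valve trips, Upper PTU faulted}; {#2 pressure line failed, B return filter 2 degraded, C accumulator faulted, C selector valve degraded, Case drain is down, Redundant return filter is out, Secondary shutoff valve trips, Upper PTU faulted}; {Auxiliary electric pump malfunctions, B return filter 2 degraded, C accumulator faulted, C selector valve degraded, Case drain is down, Redundant return filter is out, Secondary shutoff valve trips, Upper PTU faulted}; {B return filter 2 degraded, C accumulator faulted, C selector valve degraded, Case drain is down, Redundant return filter is out, Secondary shutoff valve trips, Selector valve 2 is down, Upper PTU faulted}; {B return filter 2 degraded, C accumulator faulted, C selector valve degraded, Case drain is down, Left engine-driven pump is inoperative, North reservoir fails, Redundant return filter is out, Upper PTU faulted}; {#2 pressure line failed, B return filter 2 degraded, C accumulator faulted, C selector valve degraded, Case drain is down, Left engine-driven pump is inoperative, Redundant return filter is out, Upper PTU faulted}; {Auxiliary electric pump malfunctions, B return filter 2 degraded, C accumulator faulted, C selector valve degraded, Case drain is down, Left engine-driven pump is inoperative, Redundant return filter is out, Upper PTU faulted}; {B return filter 2 degraded, C accumulator faulted, C selector valve degraded, Case drain is down, Left engine-driven pump is inoperative, Redundant return filter is out, Selector valve 2 is down, Upper PTU faulted}; {Redundant accumulator 2 fails}.

9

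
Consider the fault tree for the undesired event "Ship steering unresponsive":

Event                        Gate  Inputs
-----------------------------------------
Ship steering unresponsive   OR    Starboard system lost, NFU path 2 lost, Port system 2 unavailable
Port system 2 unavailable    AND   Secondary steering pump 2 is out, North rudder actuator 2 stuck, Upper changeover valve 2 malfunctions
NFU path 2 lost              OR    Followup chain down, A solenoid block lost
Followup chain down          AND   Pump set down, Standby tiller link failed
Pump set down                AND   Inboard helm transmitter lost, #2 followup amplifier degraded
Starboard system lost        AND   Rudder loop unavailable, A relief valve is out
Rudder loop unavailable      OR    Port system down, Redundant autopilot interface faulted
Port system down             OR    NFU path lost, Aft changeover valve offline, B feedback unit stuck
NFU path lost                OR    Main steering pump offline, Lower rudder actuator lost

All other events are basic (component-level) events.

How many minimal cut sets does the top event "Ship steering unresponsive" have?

8

NFU path lost [OR]: union of children's cut sets → 2 cut set(s).
Port system down [OR]: union of children's cut sets → 4 cut set(s).
Rudder loop unavailable [OR]: union of children's cut sets → 5 cut set(s).
Starboard system lost [AND]: one cut set from each child combined → 5 × 1 = 5 cut set(s).
Pump set down [AND]: one cut set from each child combined → 1 × 1 = 1 cut set(s).
Followup chain down [AND]: one cut set from each child combined → 1 × 1 = 1 cut set(s).
NFU path 2 lost [OR]: union of children's cut sets → 2 cut set(s).
Port system 2 unavailable [AND]: one cut set from each child combined → 1 × 1 × 1 = 1 cut set(s).
Ship steering unresponsive [OR]: union of children's cut sets → 8 cut set(s).
Minimal cut sets: {A relief valve is out, Main steering pump offline}; {A relief valve is out, Lower rudder actuator lost}; {A relief valve is out, Aft changeover valve offline}; {A relief valve is out, B feedback unit stuck}; {A relief valve is out, Redundant autopilot interface faulted}; {#2 followup amplifier degraded, Inboard helm transmitter lost, Standby tiller link failed}; {A solenoid block lost}; {North rudder actuator 2 stuck, Secondary steering pump 2 is out, Upper changeover valve 2 malfunctions}.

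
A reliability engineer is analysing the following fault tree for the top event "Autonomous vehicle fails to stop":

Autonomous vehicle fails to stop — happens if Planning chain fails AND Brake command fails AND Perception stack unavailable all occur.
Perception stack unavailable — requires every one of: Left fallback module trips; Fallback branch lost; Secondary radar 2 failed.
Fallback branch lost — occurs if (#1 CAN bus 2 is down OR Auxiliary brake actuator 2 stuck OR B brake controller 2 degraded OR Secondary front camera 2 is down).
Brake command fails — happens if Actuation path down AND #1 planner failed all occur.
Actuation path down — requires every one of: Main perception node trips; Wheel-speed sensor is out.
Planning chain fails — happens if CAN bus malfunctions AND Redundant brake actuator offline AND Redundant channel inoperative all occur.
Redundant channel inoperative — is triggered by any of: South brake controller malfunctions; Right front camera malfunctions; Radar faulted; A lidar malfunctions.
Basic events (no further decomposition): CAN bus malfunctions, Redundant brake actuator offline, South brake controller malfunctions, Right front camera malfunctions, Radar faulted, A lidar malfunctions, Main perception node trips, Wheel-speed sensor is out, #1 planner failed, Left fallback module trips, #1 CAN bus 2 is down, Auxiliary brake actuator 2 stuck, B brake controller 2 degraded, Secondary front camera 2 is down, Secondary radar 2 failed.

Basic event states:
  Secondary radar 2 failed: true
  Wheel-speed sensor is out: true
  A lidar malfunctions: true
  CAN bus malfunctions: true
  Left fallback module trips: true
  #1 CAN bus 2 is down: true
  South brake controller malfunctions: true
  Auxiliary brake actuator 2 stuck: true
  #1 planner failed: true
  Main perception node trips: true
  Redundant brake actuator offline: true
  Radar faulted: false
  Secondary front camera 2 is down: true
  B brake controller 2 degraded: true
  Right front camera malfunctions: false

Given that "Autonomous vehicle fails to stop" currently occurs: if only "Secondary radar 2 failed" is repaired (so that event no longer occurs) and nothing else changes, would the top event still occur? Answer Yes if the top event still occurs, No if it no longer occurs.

No

Counterfactual: set "Secondary radar 2 failed" to not occurred.
Redundant channel inoperative [OR]: South brake controller malfunctions=occurs, Right front camera malfunctions=not, Radar faulted=not, A lidar malfunctions=occurs → at least one input occurs → occurs.
Planning chain fails [AND]: CAN bus malfunctions=occurs, Redundant brake actuator offline=occurs, Redundant channel inoperative=occurs → all inputs occur → occurs.
Actuation path down [AND]: Main perception node trips=occurs, Wheel-speed sensor is out=occurs → all inputs occur → occurs.
Brake command fails [AND]: Actuation path down=occurs, #1 planner failed=occurs → all inputs occur → occurs.
Fallback branch lost [OR]: #1 CAN bus 2 is down=occurs, Auxiliary brake actuator 2 stuck=occurs, B brake controller 2 degraded=occurs, Secondary front camera 2 is down=occurs → at least one input occurs → occurs.
Perception stack unavailable [AND]: Left fallback module trips=occurs, Fallback branch lost=occurs, Secondary radar 2 failed=not → not all inputs occur → does not occur.
Autonomous vehicle fails to stop [AND]: Planning chain fails=occurs, Brake command fails=occurs, Perception stack unavailable=not → not all inputs occur → does not occur.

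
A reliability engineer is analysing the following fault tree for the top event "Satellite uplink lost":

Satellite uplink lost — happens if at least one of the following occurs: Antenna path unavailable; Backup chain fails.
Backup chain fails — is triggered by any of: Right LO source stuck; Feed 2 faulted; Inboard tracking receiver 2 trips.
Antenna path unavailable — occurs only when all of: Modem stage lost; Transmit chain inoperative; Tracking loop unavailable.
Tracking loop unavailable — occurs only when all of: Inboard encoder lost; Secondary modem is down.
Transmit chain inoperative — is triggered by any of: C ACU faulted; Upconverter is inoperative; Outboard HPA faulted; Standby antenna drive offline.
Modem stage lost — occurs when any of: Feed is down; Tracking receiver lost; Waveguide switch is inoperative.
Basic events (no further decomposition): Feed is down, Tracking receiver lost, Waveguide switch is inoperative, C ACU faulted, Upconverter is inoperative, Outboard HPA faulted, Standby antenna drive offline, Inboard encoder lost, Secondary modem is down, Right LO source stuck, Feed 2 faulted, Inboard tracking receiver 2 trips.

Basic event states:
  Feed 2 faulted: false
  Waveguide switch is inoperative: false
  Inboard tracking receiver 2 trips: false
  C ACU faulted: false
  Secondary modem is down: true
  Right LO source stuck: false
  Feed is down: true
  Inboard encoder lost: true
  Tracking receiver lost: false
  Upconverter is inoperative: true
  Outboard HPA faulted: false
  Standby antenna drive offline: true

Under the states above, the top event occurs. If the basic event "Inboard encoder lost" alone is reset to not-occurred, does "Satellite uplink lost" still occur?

Counterfactual: set "Inboard encoder lost" to not occurred.
Modem stage lost [OR]: Feed is down=occurs, Tracking receiver lost=not, Waveguide switch is inoperative=not → at least one input occurs → occurs.
Transmit chain inoperative [OR]: C ACU faulted=not, Upconverter is inoperative=occurs, Outboard HPA faulted=not, Standby antenna drive offline=occurs → at least one input occurs → occurs.
Tracking loop unavailable [AND]: Inboard encoder lost=not, Secondary modem is down=occurs → not all inputs occur → does not occur.
Antenna path unavailable [AND]: Modem stage lost=occurs, Transmit chain inoperative=occurs, Tracking loop unavailable=not → not all inputs occur → does not occur.
Backup chain fails [OR]: Right LO source stuck=not, Feed 2 faulted=not, Inboard tracking receiver 2 trips=not → no input occurs → does not occur.
Satellite uplink lost [OR]: Antenna path unavailable=not, Backup chain fails=not → no input occurs → does not occur.

No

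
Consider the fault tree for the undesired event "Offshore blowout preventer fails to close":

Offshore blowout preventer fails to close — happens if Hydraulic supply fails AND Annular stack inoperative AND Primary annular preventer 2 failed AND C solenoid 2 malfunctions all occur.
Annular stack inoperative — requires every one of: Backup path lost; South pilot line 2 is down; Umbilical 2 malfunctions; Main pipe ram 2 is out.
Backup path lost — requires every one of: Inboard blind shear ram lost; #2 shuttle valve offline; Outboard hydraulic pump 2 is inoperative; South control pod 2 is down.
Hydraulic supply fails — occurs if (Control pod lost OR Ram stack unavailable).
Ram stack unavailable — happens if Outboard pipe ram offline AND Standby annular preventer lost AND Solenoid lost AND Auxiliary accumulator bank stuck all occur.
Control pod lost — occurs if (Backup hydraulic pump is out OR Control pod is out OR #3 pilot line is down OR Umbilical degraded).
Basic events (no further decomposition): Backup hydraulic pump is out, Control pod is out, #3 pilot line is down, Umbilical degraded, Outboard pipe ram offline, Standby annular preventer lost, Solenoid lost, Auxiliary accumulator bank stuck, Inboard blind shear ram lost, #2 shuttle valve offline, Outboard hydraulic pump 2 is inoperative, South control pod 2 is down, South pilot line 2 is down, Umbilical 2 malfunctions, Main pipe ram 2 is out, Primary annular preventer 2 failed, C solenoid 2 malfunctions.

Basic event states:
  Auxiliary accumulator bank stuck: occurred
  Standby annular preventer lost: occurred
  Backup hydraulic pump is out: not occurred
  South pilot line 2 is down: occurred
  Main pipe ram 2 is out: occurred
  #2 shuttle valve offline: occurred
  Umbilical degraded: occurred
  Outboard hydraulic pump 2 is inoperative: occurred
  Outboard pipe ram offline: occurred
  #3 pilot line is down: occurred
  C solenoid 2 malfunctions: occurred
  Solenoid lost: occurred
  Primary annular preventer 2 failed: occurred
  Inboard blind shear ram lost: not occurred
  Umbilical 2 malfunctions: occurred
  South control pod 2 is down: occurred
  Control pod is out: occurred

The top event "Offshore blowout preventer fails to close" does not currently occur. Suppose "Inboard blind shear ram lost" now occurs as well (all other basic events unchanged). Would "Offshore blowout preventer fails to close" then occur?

Counterfactual: set "Inboard blind shear ram lost" to occurred.
Control pod lost [OR]: Backup hydraulic pump is out=not, Control pod is out=occurs, #3 pilot line is down=occurs, Umbilical degraded=occurs → at least one input occurs → occurs.
Ram stack unavailable [AND]: Outboard pipe ram offline=occurs, Standby annular preventer lost=occurs, Solenoid lost=occurs, Auxiliary accumulator bank stuck=occurs → all inputs occur → occurs.
Hydraulic supply fails [OR]: Control pod lost=occurs, Ram stack unavailable=occurs → at least one input occurs → occurs.
Backup path lost [AND]: Inboard blind shear ram lost=occurs, #2 shuttle valve offline=occurs, Outboard hydraulic pump 2 is inoperative=occurs, South control pod 2 is down=occurs → all inputs occur → occurs.
Annular stack inoperative [AND]: Backup path lost=occurs, South pilot line 2 is down=occurs, Umbilical 2 malfunctions=occurs, Main pipe ram 2 is out=occurs → all inputs occur → occurs.
Offshore blowout preventer fails to close [AND]: Hydraulic supply fails=occurs, Annular stack inoperative=occurs, Primary annular preventer 2 failed=occurs, C solenoid 2 malfunctions=occurs → all inputs occur → occurs.

Yes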